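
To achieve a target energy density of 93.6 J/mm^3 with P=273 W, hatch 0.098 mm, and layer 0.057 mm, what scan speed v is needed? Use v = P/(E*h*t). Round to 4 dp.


v = 273 / (93.6*0.098*0.057) = 522.1387 mm/s


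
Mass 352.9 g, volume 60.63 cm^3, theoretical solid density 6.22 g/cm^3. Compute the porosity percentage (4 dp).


rho_part = 352.9 / 60.63 = 5.82055088 g/cm^3
Porosity = (1 - 5.82055088/6.22)*100 = 6.422 %


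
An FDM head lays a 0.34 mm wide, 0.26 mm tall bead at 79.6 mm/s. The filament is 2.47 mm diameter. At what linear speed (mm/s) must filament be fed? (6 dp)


Q = 0.34 * 0.26 * 79.6 = 7.03664 mm^3/s
A_fil = pi*(2.47/2)^2 = 4.79163566 mm^2
v_feed = 7.03664 / 4.79163566 = 1.468526 mm/s


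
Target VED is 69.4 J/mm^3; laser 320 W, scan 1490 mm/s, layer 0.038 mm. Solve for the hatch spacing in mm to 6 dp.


h = 320 / (69.4*1490*0.038) = 0.081437 mm


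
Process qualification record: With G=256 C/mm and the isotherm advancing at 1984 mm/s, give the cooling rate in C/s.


CR = 256 * 1984 = 507904 C/s


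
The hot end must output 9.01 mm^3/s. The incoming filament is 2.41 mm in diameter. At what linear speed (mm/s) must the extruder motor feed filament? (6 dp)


A = pi*(2.41/2)^2 = 4.561671
v = 9.01 / 4.561671 = 1.975153 mm/s


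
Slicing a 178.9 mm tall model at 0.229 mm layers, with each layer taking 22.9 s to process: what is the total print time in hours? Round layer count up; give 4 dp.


Layers = ceil(178.9/0.229) = 782
t = 782 * 22.9 / 3600 = 4.9744 hrs


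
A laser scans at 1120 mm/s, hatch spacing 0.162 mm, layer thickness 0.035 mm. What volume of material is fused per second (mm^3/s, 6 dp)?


Rate = 1120 * 0.162 * 0.035 = 6.3504 mm^3/s


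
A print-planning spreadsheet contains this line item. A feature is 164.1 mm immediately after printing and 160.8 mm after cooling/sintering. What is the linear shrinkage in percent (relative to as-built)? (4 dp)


Shrinkage = ((164.1-160.8)/164.1)*100 = 2.011 %


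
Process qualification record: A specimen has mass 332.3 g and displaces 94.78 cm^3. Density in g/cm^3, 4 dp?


rho = 332.3 / 94.78 = 3.506 g/cm^3


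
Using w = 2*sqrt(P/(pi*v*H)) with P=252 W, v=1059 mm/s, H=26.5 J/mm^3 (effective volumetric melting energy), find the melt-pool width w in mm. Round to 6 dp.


w = 2*sqrt(252/(pi*1059*26.5)) = 0.106926 mm


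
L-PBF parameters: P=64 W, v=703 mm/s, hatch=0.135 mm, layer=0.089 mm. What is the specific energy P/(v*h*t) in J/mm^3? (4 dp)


Build rate = 703 * 0.135 * 0.089 = 8.446545 mm^3/s
SE = 64 / 8.446545 = 7.5771 J/mm^3


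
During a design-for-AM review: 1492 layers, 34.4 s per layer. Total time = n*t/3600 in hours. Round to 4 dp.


t = 1492 * 34.4 / 3600 = 14.2569 hrs


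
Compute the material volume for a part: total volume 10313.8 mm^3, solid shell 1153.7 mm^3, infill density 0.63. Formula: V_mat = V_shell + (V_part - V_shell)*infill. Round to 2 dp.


V_infill = (10313.8 - 1153.7) * 0.63 = 5770.86
V_total = 1153.7 + 5770.86 = 6924.56 mm^3


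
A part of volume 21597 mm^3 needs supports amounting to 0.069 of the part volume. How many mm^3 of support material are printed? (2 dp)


V_support = 21597 * 0.069 = 1490.19 mm^3


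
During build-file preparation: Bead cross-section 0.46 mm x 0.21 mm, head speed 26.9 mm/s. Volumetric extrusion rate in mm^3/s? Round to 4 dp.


Rate = 0.46 * 0.21 * 26.9 = 2.5985 mm^3/s


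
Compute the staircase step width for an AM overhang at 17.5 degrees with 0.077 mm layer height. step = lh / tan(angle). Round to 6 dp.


step = 0.077 / tan(17.5) = 0.244213 mm


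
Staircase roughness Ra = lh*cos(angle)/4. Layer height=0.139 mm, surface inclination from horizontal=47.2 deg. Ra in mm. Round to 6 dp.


Ra = 0.139 * cos(47.2) / 4 = 0.023611 mm


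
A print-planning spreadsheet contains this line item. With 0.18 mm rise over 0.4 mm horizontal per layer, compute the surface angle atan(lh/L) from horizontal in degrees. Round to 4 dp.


angle = atan(0.18/0.4) = 24.2277 degrees


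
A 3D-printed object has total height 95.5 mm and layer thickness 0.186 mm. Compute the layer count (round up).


Layers = ceil(95.5/0.186) = 514


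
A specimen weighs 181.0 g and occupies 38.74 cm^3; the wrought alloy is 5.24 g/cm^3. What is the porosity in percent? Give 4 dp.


rho_part = 181.0 / 38.74 = 4.67217346 g/cm^3
Porosity = (1 - 4.67217346/5.24)*100 = 10.8364 %


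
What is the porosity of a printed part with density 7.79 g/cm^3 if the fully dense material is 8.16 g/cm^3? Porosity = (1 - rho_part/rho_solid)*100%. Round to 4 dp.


Porosity = (1-7.79/8.16)*100 = 4.5343 %


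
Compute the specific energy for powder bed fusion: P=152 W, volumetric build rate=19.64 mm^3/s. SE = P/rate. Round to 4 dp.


SE = 152 / 19.64 = 7.7393 J/mm^3


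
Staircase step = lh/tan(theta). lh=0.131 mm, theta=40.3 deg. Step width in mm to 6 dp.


step = 0.131 / tan(40.3) = 0.15447 mm


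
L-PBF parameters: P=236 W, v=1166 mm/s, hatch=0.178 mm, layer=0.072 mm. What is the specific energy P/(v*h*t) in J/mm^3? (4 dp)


Build rate = 1166 * 0.178 * 0.072 = 14.943456 mm^3/s
SE = 236 / 14.943456 = 15.7929 J/mm^3


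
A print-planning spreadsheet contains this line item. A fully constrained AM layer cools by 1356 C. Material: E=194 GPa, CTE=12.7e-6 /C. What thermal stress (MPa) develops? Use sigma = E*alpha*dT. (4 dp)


sigma = 194*1000 * 12.7e-6 * 1356 = 3340.9128 MPa


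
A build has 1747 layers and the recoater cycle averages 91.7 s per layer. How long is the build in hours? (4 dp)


t = 1747 * 91.7 / 3600 = 44.5 hrs


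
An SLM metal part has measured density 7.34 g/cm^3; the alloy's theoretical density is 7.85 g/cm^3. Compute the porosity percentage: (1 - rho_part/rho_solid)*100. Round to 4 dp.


Porosity = (1-7.34/7.85)*100 = 6.4968 %


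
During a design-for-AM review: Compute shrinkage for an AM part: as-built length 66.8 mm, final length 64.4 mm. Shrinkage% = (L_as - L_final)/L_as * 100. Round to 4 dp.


Shrinkage = ((66.8-64.4)/66.8)*100 = 3.5928 %


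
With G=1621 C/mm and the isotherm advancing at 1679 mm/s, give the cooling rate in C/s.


CR = 1621 * 1679 = 2721659 C/s


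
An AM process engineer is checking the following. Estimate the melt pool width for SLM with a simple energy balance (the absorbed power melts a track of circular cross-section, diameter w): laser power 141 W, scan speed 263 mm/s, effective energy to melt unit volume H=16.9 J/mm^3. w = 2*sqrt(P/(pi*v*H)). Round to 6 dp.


w = 2*sqrt(141/(pi*263*16.9)) = 0.200976 mm


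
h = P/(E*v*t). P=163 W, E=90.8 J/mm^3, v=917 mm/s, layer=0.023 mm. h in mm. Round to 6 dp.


h = 163 / (90.8*917*0.023) = 0.085115 mm


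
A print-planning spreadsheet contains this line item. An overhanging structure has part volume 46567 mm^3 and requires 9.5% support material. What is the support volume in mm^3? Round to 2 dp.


V_support = 46567 * 0.095 = 4423.87 mm^3


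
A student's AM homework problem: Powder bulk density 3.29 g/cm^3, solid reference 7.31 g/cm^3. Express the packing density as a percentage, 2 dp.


Packing = (3.29/7.31)*100 = 45.01 %


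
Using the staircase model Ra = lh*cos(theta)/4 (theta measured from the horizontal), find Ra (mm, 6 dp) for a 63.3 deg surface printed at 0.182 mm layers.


Ra = 0.182 * cos(63.3) / 4 = 0.020444 mm


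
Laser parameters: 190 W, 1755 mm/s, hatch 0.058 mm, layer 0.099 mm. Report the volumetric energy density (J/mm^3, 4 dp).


E = 190 / (1755*0.058*0.099) = 18.8544 J/mm^3


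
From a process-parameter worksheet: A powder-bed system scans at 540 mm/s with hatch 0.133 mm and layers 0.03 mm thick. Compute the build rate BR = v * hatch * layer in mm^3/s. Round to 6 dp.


Rate = 540 * 0.133 * 0.03 = 2.1546 mm^3/s


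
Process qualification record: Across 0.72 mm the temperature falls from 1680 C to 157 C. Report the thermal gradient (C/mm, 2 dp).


G = (1680-157)/0.72 = 2115.28 C/mm


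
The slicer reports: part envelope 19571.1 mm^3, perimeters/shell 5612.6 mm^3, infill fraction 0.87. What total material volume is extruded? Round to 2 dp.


V_infill = (19571.1 - 5612.6) * 0.87 = 12143.9
V_total = 5612.6 + 12143.9 = 17756.5 mm^3


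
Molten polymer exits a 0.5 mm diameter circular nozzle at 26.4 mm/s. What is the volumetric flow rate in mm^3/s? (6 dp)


A = pi*(0.5/2)^2 = 0.19634954 mm^2
Q = 0.19634954 * 26.4 = 5.183628 mm^3/s


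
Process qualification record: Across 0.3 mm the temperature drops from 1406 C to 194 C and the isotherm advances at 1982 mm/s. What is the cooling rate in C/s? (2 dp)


G = (1406-194)/0.3 = 4040.0 C/mm
CR = 4040.0 * 1982 = 8007280.0 C/s


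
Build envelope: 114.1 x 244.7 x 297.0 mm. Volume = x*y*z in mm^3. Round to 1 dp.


V = 114.1 * 244.7 * 297.0 = 8292320.2 mm^3


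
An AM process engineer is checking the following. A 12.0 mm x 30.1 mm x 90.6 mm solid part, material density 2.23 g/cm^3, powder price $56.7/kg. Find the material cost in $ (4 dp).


V = 12.0 * 30.1 * 90.6 = 32724.72 mm^3 = 32.72472 cm^3
Mass = 32.72472 * 2.23 / 1000 = 0.07297613 kg
Cost = 0.07297613 * 56.7 = 4.1377 $


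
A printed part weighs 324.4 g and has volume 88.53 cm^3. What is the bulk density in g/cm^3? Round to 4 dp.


rho = 324.4 / 88.53 = 3.6643 g/cm^3


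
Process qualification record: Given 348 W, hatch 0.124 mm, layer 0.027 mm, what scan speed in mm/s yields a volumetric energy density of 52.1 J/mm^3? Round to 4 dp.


v = 348 / (52.1*0.124*0.027) = 1995.0605 mm/s


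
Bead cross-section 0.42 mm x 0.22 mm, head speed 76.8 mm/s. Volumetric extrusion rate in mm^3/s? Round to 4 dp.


Rate = 0.42 * 0.22 * 76.8 = 7.0963 mm^3/s


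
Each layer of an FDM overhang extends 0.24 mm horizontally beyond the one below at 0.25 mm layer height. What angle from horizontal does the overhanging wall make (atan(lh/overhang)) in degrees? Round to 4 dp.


angle = atan(0.25/0.24) = 46.1691 degrees


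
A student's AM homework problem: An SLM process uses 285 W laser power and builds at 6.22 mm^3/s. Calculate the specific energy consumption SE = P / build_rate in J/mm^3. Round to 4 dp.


SE = 285 / 6.22 = 45.8199 J/mm^3


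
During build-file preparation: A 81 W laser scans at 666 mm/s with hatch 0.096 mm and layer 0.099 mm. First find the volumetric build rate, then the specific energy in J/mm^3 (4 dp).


Build rate = 666 * 0.096 * 0.099 = 6.329664 mm^3/s
SE = 81 / 6.329664 = 12.7969 J/mm^3


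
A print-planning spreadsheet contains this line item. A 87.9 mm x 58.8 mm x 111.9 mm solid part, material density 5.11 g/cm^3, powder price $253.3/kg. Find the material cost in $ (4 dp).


V = 87.9 * 58.8 * 111.9 = 578357.388 mm^3 = 578.357388 cm^3
Mass = 578.357388 * 5.11 / 1000 = 2.95540625 kg
Cost = 2.95540625 * 253.3 = 748.6044 $


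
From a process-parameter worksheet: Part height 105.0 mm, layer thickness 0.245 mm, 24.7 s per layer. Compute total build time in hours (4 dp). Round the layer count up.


Layers = ceil(105.0/0.245) = 429
t = 429 * 24.7 / 3600 = 2.9434 hrs


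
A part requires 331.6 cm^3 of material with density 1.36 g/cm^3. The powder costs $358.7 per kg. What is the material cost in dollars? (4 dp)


Mass = 331.6*1.36/1000 = 0.450976 kg
Cost = 0.450976 * 358.7 = 161.7651 $


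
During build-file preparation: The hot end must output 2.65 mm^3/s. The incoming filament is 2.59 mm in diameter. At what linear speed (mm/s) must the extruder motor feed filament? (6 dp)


A = pi*(2.59/2)^2 = 5.268529
v = 2.65 / 5.268529 = 0.502987 mm/s


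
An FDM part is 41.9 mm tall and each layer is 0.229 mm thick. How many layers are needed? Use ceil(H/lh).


Layers = ceil(41.9/0.229) = 183


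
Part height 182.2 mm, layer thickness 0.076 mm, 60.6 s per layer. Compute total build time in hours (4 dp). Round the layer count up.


Layers = ceil(182.2/0.076) = 2398
t = 2398 * 60.6 / 3600 = 40.3663 hrs


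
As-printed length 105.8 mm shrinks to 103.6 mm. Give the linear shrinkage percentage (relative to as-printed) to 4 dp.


Shrinkage = ((105.8-103.6)/105.8)*100 = 2.0794 %


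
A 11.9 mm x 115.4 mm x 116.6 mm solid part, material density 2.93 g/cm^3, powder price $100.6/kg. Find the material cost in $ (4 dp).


V = 11.9 * 115.4 * 116.6 = 160122.116 mm^3 = 160.122116 cm^3
Mass = 160.122116 * 2.93 / 1000 = 0.4691578 kg
Cost = 0.4691578 * 100.6 = 47.1973 $


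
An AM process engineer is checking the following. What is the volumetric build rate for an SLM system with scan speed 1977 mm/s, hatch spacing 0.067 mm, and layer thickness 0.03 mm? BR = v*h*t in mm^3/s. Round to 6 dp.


Rate = 1977 * 0.067 * 0.03 = 3.97377 mm^3/s


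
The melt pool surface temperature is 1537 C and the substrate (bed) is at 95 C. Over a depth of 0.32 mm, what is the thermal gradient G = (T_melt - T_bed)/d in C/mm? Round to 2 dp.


G = (1537-95)/0.32 = 4506.25 C/mm


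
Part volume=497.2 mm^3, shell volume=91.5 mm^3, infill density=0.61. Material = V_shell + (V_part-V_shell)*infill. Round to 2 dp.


V_infill = (497.2 - 91.5) * 0.61 = 247.48
V_total = 91.5 + 247.48 = 338.98 mm^3


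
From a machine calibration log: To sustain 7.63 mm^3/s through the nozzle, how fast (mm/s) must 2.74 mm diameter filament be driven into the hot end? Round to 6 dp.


A = pi*(2.74/2)^2 = 5.896455
v = 7.63 / 5.896455 = 1.293998 mm/s


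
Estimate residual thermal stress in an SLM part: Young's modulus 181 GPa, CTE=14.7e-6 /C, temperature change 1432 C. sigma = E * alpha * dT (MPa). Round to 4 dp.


sigma = 181*1000 * 14.7e-6 * 1432 = 3810.1224 MPa


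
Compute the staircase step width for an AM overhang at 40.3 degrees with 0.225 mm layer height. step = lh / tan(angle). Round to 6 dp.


step = 0.225 / tan(40.3) = 0.265311 mm


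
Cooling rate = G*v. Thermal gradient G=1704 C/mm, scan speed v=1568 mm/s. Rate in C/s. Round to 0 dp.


CR = 1704 * 1568 = 2671872 C/s


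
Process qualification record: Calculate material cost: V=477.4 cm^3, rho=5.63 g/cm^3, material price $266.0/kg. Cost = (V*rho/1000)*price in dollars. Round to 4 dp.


Mass = 477.4*5.63/1000 = 2.687762 kg
Cost = 2.687762 * 266.0 = 714.9447 $


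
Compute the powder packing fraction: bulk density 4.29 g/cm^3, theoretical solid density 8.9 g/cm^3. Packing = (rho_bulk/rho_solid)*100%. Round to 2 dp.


Packing = (4.29/8.9)*100 = 48.2 %


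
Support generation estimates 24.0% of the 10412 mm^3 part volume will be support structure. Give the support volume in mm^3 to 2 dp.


V_support = 10412 * 0.24 = 2498.88 mm^3


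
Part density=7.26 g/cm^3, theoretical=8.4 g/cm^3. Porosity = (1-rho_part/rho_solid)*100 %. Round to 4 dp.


Porosity = (1-7.26/8.4)*100 = 13.5714 %


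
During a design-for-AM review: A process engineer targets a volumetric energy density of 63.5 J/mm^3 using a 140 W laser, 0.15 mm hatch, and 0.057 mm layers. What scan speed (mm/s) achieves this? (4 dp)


v = 140 / (63.5*0.15*0.057) = 257.8625 mm/s


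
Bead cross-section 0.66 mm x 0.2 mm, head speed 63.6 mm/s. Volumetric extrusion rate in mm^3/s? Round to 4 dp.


Rate = 0.66 * 0.2 * 63.6 = 8.3952 mm^3/s


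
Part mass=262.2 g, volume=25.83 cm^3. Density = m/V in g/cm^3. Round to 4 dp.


rho = 262.2 / 25.83 = 10.151 g/cm^3


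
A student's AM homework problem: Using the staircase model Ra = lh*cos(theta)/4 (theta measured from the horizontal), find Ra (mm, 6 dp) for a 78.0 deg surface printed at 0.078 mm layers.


Ra = 0.078 * cos(78.0) / 4 = 0.004054 mm


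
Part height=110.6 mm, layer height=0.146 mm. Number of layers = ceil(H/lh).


Layers = ceil(110.6/0.146) = 758


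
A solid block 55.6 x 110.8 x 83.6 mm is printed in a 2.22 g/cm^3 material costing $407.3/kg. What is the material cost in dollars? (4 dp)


V = 55.6 * 110.8 * 83.6 = 515016.128 mm^3 = 515.016128 cm^3
Mass = 515.016128 * 2.22 / 1000 = 1.1433358 kg
Cost = 1.1433358 * 407.3 = 465.6807 $


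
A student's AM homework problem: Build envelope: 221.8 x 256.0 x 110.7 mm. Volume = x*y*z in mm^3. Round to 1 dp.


V = 221.8 * 256.0 * 110.7 = 6285634.6 mm^3


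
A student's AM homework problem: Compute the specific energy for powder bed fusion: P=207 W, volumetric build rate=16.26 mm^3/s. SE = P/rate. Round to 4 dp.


SE = 207 / 16.26 = 12.7306 J/mm^3


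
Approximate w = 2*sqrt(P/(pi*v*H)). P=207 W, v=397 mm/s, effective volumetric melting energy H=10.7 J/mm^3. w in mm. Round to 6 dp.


w = 2*sqrt(207/(pi*397*10.7)) = 0.249088 mm


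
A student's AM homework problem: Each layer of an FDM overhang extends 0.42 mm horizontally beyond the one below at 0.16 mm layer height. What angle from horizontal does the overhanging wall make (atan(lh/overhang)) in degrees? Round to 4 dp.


angle = atan(0.16/0.42) = 20.8545 degrees


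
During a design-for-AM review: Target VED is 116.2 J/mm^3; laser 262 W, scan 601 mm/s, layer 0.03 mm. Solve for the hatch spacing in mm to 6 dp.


h = 262 / (116.2*601*0.03) = 0.125055 mm


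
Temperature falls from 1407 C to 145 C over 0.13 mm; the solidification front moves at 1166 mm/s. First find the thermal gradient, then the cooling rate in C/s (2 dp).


G = (1407-145)/0.13 = 9707.69230769 C/mm
CR = 9707.69230769 * 1166 = 11319169.23 C/s


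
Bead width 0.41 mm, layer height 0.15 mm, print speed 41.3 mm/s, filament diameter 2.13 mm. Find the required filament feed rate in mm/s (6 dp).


Q = 0.41 * 0.15 * 41.3 = 2.53995 mm^3/s
A_fil = pi*(2.13/2)^2 = 3.56327293 mm^2
v_feed = 2.53995 / 3.56327293 = 0.712814 mm/s


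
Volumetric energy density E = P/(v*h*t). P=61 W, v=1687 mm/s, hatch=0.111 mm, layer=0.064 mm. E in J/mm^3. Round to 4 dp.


E = 61 / (1687*0.111*0.064) = 5.0899 J/mm^3


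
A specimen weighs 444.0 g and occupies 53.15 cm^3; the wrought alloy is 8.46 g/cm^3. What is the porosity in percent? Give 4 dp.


rho_part = 444.0 / 53.15 = 8.3537159 g/cm^3
Porosity = (1 - 8.3537159/8.46)*100 = 1.2563 %


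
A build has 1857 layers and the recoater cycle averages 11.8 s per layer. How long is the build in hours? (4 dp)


t = 1857 * 11.8 / 3600 = 6.0868 hrs


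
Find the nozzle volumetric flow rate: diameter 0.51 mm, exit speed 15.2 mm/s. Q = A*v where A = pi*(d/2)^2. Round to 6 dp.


A = pi*(0.51/2)^2 = 0.20428206 mm^2
Q = 0.20428206 * 15.2 = 3.105087 mm^3/s


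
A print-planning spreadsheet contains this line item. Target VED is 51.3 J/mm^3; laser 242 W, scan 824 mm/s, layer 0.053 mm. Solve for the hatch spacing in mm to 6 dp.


h = 242 / (51.3*824*0.053) = 0.108018 mm


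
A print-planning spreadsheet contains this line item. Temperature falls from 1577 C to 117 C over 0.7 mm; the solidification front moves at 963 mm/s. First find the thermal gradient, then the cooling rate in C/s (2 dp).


G = (1577-117)/0.7 = 2085.71428571 C/mm
CR = 2085.71428571 * 963 = 2008542.86 C/s


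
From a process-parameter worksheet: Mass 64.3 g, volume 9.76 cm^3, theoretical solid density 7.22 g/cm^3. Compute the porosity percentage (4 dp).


rho_part = 64.3 / 9.76 = 6.58811475 g/cm^3
Porosity = (1 - 6.58811475/7.22)*100 = 8.7519 %


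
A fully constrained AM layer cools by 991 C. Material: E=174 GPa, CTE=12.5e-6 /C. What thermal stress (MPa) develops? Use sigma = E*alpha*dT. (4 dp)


sigma = 174*1000 * 12.5e-6 * 991 = 2155.425 MPa


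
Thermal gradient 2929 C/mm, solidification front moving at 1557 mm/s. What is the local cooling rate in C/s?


CR = 2929 * 1557 = 4560453 C/s


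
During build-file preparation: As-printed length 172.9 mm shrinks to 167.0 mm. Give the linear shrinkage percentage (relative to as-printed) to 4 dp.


Shrinkage = ((172.9-167.0)/172.9)*100 = 3.4124 %


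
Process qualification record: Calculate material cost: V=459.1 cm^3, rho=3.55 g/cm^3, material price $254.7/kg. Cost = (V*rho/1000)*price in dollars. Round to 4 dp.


Mass = 459.1*3.55/1000 = 1.629805 kg
Cost = 1.629805 * 254.7 = 415.1113 $


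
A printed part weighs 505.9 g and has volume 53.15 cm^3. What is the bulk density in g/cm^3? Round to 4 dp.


rho = 505.9 / 53.15 = 9.5183 g/cm^3


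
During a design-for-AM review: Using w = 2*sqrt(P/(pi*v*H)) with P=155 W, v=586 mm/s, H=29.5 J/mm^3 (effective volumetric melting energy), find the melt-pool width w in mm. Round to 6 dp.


w = 2*sqrt(155/(pi*586*29.5)) = 0.106847 mm


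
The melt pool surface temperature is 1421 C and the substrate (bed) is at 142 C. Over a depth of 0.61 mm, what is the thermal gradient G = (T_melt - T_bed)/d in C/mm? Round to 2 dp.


G = (1421-142)/0.61 = 2096.72 C/mm


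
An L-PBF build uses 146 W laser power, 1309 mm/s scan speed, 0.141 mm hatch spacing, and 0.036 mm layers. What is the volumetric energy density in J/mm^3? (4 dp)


E = 146 / (1309*0.141*0.036) = 21.9731 J/mm^3


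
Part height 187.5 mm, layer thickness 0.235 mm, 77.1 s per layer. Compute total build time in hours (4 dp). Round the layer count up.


Layers = ceil(187.5/0.235) = 798
t = 798 * 77.1 / 3600 = 17.0905 hrs


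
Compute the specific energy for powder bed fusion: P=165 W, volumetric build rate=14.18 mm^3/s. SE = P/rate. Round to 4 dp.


SE = 165 / 14.18 = 11.6361 J/mm^3


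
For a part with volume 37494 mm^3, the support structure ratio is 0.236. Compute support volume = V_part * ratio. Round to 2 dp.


V_support = 37494 * 0.236 = 8848.58 mm^3


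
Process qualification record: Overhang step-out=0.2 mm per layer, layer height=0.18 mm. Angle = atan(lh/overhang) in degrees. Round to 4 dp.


angle = atan(0.18/0.2) = 41.9872 degrees


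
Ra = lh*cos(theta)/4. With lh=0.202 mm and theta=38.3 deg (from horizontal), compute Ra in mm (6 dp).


Ra = 0.202 * cos(38.3) / 4 = 0.039631 mm


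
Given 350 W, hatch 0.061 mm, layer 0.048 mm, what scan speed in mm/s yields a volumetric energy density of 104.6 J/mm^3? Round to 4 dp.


v = 350 / (104.6*0.061*0.048) = 1142.787 mm/s


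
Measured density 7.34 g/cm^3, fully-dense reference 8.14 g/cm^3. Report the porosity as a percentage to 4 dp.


Porosity = (1-7.34/8.14)*100 = 9.828 %


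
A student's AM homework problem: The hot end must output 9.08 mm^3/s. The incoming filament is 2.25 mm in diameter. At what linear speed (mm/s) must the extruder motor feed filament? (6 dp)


A = pi*(2.25/2)^2 = 3.976078
v = 9.08 / 3.976078 = 2.283657 mm/s


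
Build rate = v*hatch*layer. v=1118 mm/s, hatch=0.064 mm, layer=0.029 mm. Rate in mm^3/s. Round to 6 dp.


Rate = 1118 * 0.064 * 0.029 = 2.075008 mm^3/s


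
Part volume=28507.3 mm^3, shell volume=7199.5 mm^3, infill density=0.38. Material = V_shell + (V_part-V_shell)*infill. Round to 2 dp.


V_infill = (28507.3 - 7199.5) * 0.38 = 8096.96
V_total = 7199.5 + 8096.96 = 15296.46 mm^3


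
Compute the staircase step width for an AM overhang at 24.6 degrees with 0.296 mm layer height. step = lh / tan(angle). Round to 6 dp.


step = 0.296 / tan(24.6) = 0.64652 mm


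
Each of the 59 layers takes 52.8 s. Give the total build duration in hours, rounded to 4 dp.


t = 59 * 52.8 / 3600 = 0.8653 hrs


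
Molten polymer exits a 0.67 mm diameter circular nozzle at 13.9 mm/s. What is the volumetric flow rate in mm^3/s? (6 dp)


A = pi*(0.67/2)^2 = 0.35256524 mm^2
Q = 0.35256524 * 13.9 = 4.900657 mm^3/s


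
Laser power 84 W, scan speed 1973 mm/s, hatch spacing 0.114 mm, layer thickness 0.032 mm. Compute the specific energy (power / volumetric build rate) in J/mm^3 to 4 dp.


Build rate = 1973 * 0.114 * 0.032 = 7.197504 mm^3/s
SE = 84 / 7.197504 = 11.6707 J/mm^3


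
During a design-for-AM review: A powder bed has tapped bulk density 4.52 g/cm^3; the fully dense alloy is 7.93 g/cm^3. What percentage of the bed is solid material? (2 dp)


Packing = (4.52/7.93)*100 = 57.0 %


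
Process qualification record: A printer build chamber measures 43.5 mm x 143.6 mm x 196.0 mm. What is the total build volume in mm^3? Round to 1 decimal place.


V = 43.5 * 143.6 * 196.0 = 1224333.6 mm^3


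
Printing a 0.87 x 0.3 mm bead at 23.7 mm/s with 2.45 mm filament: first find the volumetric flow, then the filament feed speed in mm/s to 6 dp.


Q = 0.87 * 0.3 * 23.7 = 6.1857 mm^3/s
A_fil = pi*(2.45/2)^2 = 4.71435248 mm^2
v_feed = 6.1857 / 4.71435248 = 1.3121 mm/s


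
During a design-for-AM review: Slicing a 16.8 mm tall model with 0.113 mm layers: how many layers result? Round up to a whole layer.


Layers = ceil(16.8/0.113) = 149


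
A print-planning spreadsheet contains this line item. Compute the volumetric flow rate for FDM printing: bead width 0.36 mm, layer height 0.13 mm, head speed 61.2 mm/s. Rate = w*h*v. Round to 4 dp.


Rate = 0.36 * 0.13 * 61.2 = 2.8642 mm^3/s


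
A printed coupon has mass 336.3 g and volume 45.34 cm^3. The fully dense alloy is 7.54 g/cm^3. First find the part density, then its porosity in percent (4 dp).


rho_part = 336.3 / 45.34 = 7.41729157 g/cm^3
Porosity = (1 - 7.41729157/7.54)*100 = 1.6274 %


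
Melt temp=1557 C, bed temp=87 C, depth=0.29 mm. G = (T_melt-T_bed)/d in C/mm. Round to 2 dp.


G = (1557-87)/0.29 = 5068.97 C/mm


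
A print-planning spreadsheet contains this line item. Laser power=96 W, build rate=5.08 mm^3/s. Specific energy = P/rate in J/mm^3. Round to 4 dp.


SE = 96 / 5.08 = 18.8976 J/mm^3


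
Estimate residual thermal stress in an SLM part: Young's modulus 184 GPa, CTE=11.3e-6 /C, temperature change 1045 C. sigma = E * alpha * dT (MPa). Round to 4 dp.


sigma = 184*1000 * 11.3e-6 * 1045 = 2172.764 MPa


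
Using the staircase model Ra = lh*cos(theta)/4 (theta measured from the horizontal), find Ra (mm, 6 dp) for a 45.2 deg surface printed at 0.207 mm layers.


Ra = 0.207 * cos(45.2) / 4 = 0.036465 mm


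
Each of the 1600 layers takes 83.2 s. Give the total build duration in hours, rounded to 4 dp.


t = 1600 * 83.2 / 3600 = 36.9778 hrs


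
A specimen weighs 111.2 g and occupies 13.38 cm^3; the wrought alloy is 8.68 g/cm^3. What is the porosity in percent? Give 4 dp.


rho_part = 111.2 / 13.38 = 8.31091181 g/cm^3
Porosity = (1 - 8.31091181/8.68)*100 = 4.2522 %


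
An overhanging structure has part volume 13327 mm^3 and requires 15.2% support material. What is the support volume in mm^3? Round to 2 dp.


V_support = 13327 * 0.152 = 2025.7 mm^3


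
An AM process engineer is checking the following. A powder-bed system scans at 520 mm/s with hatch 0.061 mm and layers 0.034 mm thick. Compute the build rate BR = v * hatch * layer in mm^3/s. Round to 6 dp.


Rate = 520 * 0.061 * 0.034 = 1.07848 mm^3/s


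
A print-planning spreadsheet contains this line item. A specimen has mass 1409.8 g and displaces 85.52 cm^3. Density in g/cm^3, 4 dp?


rho = 1409.8 / 85.52 = 16.485 g/cm^3


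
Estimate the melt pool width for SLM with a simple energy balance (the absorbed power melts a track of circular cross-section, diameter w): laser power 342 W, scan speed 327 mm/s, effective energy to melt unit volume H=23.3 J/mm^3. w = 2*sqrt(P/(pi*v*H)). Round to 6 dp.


w = 2*sqrt(342/(pi*327*23.3)) = 0.239065 mm


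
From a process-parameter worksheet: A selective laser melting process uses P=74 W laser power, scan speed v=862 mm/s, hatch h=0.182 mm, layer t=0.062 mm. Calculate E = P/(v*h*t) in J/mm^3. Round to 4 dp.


E = 74 / (862*0.182*0.062) = 7.6078 J/mm^3


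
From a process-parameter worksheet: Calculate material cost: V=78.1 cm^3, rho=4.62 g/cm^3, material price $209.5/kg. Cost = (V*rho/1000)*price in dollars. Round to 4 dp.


Mass = 78.1*4.62/1000 = 0.360822 kg
Cost = 0.360822 * 209.5 = 75.5922 $


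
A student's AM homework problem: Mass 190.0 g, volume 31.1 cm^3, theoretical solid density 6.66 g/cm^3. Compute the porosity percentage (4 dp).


rho_part = 190.0 / 31.1 = 6.10932476 g/cm^3
Porosity = (1 - 6.10932476/6.66)*100 = 8.2684 %


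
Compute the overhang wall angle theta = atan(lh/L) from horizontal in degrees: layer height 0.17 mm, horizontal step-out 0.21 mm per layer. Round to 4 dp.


angle = atan(0.17/0.21) = 38.991 degrees


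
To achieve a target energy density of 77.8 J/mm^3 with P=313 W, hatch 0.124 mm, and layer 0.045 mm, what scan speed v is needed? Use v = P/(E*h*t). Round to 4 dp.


v = 313 / (77.8*0.124*0.045) = 720.9922 mm/s


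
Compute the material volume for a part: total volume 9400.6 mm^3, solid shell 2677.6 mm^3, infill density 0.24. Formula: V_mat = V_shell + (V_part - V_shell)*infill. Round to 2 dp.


V_infill = (9400.6 - 2677.6) * 0.24 = 1613.52
V_total = 2677.6 + 1613.52 = 4291.12 mm^3


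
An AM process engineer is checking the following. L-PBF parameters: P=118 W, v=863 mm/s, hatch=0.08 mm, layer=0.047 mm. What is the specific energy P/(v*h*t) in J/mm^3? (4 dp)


Build rate = 863 * 0.08 * 0.047 = 3.24488 mm^3/s
SE = 118 / 3.24488 = 36.365 J/mm^3


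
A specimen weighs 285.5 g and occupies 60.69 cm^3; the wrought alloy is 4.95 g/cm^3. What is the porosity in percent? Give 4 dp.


rho_part = 285.5 / 60.69 = 4.70423464 g/cm^3
Porosity = (1 - 4.70423464/4.95)*100 = 4.965 %


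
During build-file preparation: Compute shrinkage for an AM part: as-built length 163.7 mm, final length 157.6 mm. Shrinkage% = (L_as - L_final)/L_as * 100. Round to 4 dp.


Shrinkage = ((163.7-157.6)/163.7)*100 = 3.7263 %


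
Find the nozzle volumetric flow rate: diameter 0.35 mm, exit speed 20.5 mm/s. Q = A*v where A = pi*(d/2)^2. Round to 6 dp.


A = pi*(0.35/2)^2 = 0.09621128 mm^2
Q = 0.09621128 * 20.5 = 1.972331 mm^3/s


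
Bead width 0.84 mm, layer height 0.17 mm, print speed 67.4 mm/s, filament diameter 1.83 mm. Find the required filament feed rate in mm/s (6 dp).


Q = 0.84 * 0.17 * 67.4 = 9.62472 mm^3/s
A_fil = pi*(1.83/2)^2 = 2.63021991 mm^2
v_feed = 9.62472 / 2.63021991 = 3.659283 mm/s


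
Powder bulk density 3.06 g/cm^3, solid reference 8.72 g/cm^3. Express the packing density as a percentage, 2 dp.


Packing = (3.06/8.72)*100 = 35.09 %


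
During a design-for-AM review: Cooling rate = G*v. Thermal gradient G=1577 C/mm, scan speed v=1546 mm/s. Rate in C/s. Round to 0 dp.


CR = 1577 * 1546 = 2438042 C/s


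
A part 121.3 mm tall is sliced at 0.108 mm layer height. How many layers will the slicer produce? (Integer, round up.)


Layers = ceil(121.3/0.108) = 1124


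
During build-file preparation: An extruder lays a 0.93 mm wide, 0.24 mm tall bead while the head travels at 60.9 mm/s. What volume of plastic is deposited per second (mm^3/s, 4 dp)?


Rate = 0.93 * 0.24 * 60.9 = 13.5929 mm^3/s


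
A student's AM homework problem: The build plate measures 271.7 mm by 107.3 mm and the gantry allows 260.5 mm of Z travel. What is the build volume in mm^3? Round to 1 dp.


V = 271.7 * 107.3 * 260.5 = 7594463.3 mm^3


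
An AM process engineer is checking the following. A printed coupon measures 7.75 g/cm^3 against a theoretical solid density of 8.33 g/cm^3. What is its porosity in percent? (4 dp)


Porosity = (1-7.75/8.33)*100 = 6.9628 %


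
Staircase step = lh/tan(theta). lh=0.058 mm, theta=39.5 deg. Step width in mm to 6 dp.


step = 0.058 / tan(39.5) = 0.07036 mm


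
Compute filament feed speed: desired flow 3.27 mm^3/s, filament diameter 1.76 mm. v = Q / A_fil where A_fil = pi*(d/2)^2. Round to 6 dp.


A = pi*(1.76/2)^2 = 2.432849
v = 3.27 / 2.432849 = 1.344103 mm/s


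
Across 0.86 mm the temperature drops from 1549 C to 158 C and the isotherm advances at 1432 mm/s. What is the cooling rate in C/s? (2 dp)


G = (1549-158)/0.86 = 1617.44186047 C/mm
CR = 1617.44186047 * 1432 = 2316176.74 C/s


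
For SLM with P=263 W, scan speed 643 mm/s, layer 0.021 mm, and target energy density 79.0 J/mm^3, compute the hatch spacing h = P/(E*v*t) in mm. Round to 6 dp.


h = 263 / (79.0*643*0.021) = 0.246546 mm


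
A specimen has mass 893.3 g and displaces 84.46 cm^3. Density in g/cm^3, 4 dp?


rho = 893.3 / 84.46 = 10.5766 g/cm^3


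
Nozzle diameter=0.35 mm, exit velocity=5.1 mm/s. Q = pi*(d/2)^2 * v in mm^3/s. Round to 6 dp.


A = pi*(0.35/2)^2 = 0.09621128 mm^2
Q = 0.09621128 * 5.1 = 0.490678 mm^3/s


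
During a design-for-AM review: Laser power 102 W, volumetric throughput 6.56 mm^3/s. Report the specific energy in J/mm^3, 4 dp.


SE = 102 / 6.56 = 15.5488 J/mm^3


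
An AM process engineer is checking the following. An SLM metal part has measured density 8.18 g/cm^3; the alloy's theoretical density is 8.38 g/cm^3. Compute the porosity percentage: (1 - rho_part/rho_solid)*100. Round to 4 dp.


Porosity = (1-8.18/8.38)*100 = 2.3866 %


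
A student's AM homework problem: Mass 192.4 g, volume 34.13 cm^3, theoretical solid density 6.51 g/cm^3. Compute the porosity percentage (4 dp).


rho_part = 192.4 / 34.13 = 5.63726926 g/cm^3
Porosity = (1 - 5.63726926/6.51)*100 = 13.406 %


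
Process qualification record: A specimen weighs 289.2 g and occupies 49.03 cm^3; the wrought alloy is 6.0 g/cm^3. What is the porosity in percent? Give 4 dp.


rho_part = 289.2 / 49.03 = 5.89842953 g/cm^3
Porosity = (1 - 5.89842953/6.0)*100 = 1.6928 %


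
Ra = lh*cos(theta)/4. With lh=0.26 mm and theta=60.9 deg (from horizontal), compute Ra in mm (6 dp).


Ra = 0.26 * cos(60.9) / 4 = 0.031612 mm


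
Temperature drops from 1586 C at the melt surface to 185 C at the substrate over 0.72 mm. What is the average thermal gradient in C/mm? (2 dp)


G = (1586-185)/0.72 = 1945.83 C/mm


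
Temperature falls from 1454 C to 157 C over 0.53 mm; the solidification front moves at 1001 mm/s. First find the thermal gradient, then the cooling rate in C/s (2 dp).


G = (1454-157)/0.53 = 2447.16981132 C/mm
CR = 2447.16981132 * 1001 = 2449616.98 C/s


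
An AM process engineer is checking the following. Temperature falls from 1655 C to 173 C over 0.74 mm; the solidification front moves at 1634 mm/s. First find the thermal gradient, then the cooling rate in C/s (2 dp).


G = (1655-173)/0.74 = 2002.7027027 C/mm
CR = 2002.7027027 * 1634 = 3272416.22 C/s


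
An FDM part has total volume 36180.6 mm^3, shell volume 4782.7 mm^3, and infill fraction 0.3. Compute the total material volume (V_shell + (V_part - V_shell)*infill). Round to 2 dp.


V_infill = (36180.6 - 4782.7) * 0.3 = 9419.37
V_total = 4782.7 + 9419.37 = 14202.07 mm^3


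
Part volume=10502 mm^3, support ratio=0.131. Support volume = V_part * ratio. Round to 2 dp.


V_support = 10502 * 0.131 = 1375.76 mm^3


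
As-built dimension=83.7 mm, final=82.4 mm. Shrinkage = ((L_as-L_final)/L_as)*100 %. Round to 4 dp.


Shrinkage = ((83.7-82.4)/83.7)*100 = 1.5532 %


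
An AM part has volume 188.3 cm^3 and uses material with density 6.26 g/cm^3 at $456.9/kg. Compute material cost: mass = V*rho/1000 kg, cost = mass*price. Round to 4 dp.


Mass = 188.3*6.26/1000 = 1.178758 kg
Cost = 1.178758 * 456.9 = 538.5745 $


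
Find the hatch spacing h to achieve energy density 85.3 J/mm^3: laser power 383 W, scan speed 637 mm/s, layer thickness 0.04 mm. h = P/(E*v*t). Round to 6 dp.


h = 383 / (85.3*637*0.04) = 0.176218 mm


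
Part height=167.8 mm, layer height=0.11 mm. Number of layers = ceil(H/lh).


Layers = ceil(167.8/0.11) = 1526


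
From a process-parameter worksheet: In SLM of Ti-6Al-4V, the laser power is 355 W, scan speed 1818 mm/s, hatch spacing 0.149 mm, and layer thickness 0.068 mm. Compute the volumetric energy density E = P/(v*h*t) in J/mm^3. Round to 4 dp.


E = 355 / (1818*0.149*0.068) = 19.2726 J/mm^3


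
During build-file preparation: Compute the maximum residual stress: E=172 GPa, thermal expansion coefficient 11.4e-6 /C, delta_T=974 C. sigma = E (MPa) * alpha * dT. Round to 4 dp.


sigma = 172*1000 * 11.4e-6 * 974 = 1909.8192 MPa


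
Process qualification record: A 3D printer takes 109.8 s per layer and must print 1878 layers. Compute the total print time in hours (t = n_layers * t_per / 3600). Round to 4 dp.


t = 1878 * 109.8 / 3600 = 57.279 hrs


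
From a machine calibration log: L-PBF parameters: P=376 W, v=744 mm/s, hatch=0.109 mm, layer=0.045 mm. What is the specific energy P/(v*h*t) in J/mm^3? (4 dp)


Build rate = 744 * 0.109 * 0.045 = 3.64932 mm^3/s
SE = 376 / 3.64932 = 103.0329 J/mm^3


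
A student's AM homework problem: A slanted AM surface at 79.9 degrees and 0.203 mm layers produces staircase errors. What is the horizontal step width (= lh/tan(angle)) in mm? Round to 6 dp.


step = 0.203 / tan(79.9) = 0.03616 mm


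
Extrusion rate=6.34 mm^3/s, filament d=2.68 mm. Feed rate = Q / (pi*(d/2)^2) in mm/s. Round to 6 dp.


A = pi*(2.68/2)^2 = 5.641044
v = 6.34 / 5.641044 = 1.123905 mm/s


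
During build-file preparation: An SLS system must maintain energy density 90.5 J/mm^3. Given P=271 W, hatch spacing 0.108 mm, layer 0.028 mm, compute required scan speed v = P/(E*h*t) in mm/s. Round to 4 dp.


v = 271 / (90.5*0.108*0.028) = 990.2365 mm/s


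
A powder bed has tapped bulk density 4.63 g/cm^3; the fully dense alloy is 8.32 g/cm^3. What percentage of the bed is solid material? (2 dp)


Packing = (4.63/8.32)*100 = 55.65 %


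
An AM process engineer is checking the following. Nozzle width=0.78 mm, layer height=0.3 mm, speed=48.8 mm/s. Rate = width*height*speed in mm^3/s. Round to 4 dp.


Rate = 0.78 * 0.3 * 48.8 = 11.4192 mm^3/s


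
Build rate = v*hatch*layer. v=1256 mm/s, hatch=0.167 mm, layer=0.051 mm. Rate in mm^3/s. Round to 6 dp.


Rate = 1256 * 0.167 * 0.051 = 10.697352 mm^3/s


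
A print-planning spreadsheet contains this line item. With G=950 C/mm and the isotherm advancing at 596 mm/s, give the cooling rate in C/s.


CR = 950 * 596 = 566200 C/s


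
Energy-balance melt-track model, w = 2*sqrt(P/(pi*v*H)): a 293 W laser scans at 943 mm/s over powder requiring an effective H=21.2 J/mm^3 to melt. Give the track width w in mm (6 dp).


w = 2*sqrt(293/(pi*943*21.2)) = 0.136605 mm


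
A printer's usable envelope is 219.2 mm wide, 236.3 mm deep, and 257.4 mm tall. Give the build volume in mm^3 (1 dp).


V = 219.2 * 236.3 * 257.4 = 13332537.5 mm^3


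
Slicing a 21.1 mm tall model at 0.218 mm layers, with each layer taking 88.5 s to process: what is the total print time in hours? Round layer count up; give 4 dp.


Layers = ceil(21.1/0.218) = 97
t = 97 * 88.5 / 3600 = 2.3846 hrs


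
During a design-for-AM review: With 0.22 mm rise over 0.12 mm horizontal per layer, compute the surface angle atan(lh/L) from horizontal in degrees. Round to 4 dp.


angle = atan(0.22/0.12) = 61.3895 degrees


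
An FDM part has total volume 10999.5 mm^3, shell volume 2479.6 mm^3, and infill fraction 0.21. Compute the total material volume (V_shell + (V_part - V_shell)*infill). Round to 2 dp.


V_infill = (10999.5 - 2479.6) * 0.21 = 1789.18
V_total = 2479.6 + 1789.18 = 4268.78 mm^3


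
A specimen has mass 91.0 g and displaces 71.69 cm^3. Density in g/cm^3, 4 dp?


rho = 91.0 / 71.69 = 1.2694 g/cm^3


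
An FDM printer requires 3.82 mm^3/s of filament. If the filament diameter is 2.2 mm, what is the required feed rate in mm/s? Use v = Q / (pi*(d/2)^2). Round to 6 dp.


A = pi*(2.2/2)^2 = 3.801327
v = 3.82 / 3.801327 = 1.004912 mm/s


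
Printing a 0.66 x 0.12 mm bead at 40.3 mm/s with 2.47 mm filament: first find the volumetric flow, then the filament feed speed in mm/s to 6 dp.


Q = 0.66 * 0.12 * 40.3 = 3.19176 mm^3/s
A_fil = pi*(2.47/2)^2 = 4.79163566 mm^2
v_feed = 3.19176 / 4.79163566 = 0.666111 mm/s


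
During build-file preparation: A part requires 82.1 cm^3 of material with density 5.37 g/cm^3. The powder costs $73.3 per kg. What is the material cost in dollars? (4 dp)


Mass = 82.1*5.37/1000 = 0.440877 kg
Cost = 0.440877 * 73.3 = 32.3163 $
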